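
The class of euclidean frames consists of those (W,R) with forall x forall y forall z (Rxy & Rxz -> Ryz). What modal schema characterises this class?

This is the Euclidean property; the standard corresponding axiom is 5: ◇ψ → □◇ψ.
Suppose ◇ψ→□◇ψ is valid. Take Rxy, Rxz and set V(ψ)={y}. Then ◇ψ at x, so □◇ψ at x, so ◇ψ at z, so some w with Rzw has ψ; w=y, i.e. Rzy. By symmetry of the argument, Ryz.

◇ψ → □◇ψ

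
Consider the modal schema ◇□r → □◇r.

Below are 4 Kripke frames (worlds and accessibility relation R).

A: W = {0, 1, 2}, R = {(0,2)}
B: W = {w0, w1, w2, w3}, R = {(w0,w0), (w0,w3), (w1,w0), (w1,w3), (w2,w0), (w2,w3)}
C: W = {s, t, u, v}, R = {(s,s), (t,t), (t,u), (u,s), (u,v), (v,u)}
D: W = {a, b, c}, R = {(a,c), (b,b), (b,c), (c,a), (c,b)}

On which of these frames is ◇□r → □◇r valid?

D

This is the axiom for convergence; its first-order frame correspondent is ∀x ∀y ∀z (Rxy ∧ Rxz → ∃w (Ryw ∧ Rzw)).
A: fails — R02 and R02 but 2 and 2 have no common successor.
B: fails — Rw0w0 and Rw0w3 but w0 and w3 have no common successor.
C: fails — Rtt and Rtu but t and u have no common successor.
D: condition met.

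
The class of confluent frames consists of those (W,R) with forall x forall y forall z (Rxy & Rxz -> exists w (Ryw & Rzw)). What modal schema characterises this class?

◇□ψ → □◇ψ

This is convergence; the standard corresponding axiom is .2: ◇□ψ → □◇ψ.
Suppose ◇□ψ→□◇ψ is valid. Take Rxy, Rxz and set V(ψ)={w : Ryw}. Then □ψ at y so ◇□ψ at x, so □◇ψ at x, so ◇ψ at z, giving w with Rzw and Ryw.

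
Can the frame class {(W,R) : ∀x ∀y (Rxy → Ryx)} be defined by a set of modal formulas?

Yes: it is symmetry, defined by the B schema p → □◇p.
Suppose p→□◇p is valid. Take Rxy and set V(p)={x}. Then p at x, so □◇p at x, so ◇p at y, so some z with Ryz has p; z=x, i.e. Ryx.

Yes, by p → □◇p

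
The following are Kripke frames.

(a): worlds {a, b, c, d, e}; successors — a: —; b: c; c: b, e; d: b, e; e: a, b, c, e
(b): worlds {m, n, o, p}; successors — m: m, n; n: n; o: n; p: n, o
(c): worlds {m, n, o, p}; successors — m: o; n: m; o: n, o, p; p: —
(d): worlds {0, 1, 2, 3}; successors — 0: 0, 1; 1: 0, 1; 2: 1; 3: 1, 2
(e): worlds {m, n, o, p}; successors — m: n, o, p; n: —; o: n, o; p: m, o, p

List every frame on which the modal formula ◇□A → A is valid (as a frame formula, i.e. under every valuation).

none

The schema corresponds to symmetry: ∀x ∀y (Rxy → Ryx).
(a): fails — Reb but not Rbe.
(b): fails — Ron but not Rno.
(c): fails — Ron but not Rno.
(d): fails — R32 but not R23.
(e): fails — Ron but not Rno.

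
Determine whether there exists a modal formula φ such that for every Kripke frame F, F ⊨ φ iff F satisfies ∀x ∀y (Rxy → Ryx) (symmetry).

The condition is symmetry. A defining modal formula is q → □◇q.
Suppose q→□◇q is valid. Take Rxy and set V(q)={x}. Then q at x, so □◇q at x, so ◇q at y, so some z with Ryz has q; z=x, i.e. Ryx.

Yes, by q → □◇q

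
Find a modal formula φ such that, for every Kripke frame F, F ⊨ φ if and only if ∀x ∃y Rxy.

This is seriality; the standard corresponding axiom is D: □s → ◇s.

□s → ◇s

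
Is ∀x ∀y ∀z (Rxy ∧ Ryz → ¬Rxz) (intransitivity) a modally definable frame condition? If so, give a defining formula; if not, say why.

Not modally definable

If a class were modally definable it would be closed under surjective bounded morphisms (Goldblatt–Thomason).
The 5-cycle (worlds s,t,u,v,w with s→t→u→v→w→s) is intransitive. Mapping every world to a single reflexive point • is a surjective bounded morphism; the reflexive point is not intransitive (R••∧R•• but R••).
So no modal formula (or set of formulas) defines exactly the intransitive frames.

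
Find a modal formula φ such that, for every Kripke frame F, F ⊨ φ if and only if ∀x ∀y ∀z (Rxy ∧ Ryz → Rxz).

□p → □□p

A defining formula is □p → □□p (the 4 axiom).
Suppose □p→□□p is valid. Take Rxy, Ryz and set V(p)={w : Rxw}. Then □p at x, so □□p at x, so □p at y, so p at z, i.e. Rxz.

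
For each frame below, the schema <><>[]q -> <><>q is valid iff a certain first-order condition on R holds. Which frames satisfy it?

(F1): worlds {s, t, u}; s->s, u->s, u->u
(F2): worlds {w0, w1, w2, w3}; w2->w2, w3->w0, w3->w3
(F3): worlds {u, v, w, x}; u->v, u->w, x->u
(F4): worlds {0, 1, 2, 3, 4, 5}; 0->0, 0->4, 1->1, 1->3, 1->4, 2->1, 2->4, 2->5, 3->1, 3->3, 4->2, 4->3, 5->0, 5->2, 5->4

(F1), (F4)

The schema corresponds to a generalized confluence (Geach) condition: forall x forall y (x R^2 y -> exists w (yRw & x R^2 w)).
(F1): condition met.
(F2): fails — w3R²w0 but no w with w0Rw and w3R²w.
(F3): fails — xR²v but no t with vRt and xR²t.
(F4): condition met.
Valid on: (F1), (F4).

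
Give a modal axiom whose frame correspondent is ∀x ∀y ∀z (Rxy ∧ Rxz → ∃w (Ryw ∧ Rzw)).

This is convergence; the standard corresponding axiom is .2: ◇□s → □◇s.
Suppose ◇□s→□◇s is valid. Take Rxy, Rxz and set V(s)={w : Ryw}. Then □s at y so ◇□s at x, so □◇s at x, so ◇s at z, giving w with Rzw and Ryw.

◇□s → □◇s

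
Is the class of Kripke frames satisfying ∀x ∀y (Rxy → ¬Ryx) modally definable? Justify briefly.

Not modally definable

If a class were modally definable it would be closed under surjective bounded morphisms (Goldblatt–Thomason).
The 4-cycle (worlds s,t,u,v with s→t→u→v→s) is asymmetric. Mapping every world to a single reflexive point • is a surjective bounded morphism, and the reflexive point is not asymmetric (R•• but asymmetry requires ¬R••).
Hence asymmetry is not modally definable.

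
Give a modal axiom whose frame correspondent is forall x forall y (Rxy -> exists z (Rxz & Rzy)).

A defining formula is □□s → □s (the C4 axiom).
Suppose □□s→□s is valid. Take Rxy and set V(s)={w : xR²w}. Then □□s at x, so □s at x, so s at y, i.e. ∃z(Rxz∧Rzy).

□□s → □s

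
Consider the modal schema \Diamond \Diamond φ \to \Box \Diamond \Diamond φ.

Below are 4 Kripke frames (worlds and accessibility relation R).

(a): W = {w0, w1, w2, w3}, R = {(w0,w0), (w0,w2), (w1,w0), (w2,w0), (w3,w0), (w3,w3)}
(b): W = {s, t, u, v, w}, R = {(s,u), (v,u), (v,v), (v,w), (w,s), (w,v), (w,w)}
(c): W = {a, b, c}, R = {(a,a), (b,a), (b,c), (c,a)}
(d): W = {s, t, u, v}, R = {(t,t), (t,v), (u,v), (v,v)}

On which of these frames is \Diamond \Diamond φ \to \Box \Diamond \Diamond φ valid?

(c)

Frame correspondent (Sahlqvist): \forall x \forall y \forall z ((x R^2 y \wedge xRz) \to \exists w (y = w \wedge z R^2 w)) — i.e. a generalized confluence (Geach) condition.
(a): fails — w3R²w3, w3Rw0 but no w with w3=w and w0R²w.
(b): fails — vR²s, vRu but no w* with s=w* and uR²w*.
(c): holds.
(d): fails — tR²t, tRv but no w with t=w and vR²w.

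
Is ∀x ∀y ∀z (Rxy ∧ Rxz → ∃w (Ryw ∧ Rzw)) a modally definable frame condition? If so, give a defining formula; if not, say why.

Yes: it is convergence, defined by the .2 schema ◇□q → □◇q.
Suppose ◇□q→□◇q is valid. Take Rxy, Rxz and set V(q)={w : Ryw}. Then □q at y so ◇□q at x, so □◇q at x, so ◇q at z, giving w with Rzw and Ryw.

Yes, by ◇□q → □◇q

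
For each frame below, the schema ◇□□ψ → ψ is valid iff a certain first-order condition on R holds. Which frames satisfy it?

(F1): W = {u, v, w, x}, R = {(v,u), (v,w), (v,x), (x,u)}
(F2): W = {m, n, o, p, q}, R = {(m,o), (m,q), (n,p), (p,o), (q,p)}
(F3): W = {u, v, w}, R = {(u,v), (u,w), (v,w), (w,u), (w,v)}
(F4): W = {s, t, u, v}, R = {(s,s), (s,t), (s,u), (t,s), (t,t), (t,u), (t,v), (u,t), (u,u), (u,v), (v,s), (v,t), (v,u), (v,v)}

(F4)

This is the axiom for a generalized confluence (Geach) condition; its first-order frame correspondent is ∀x ∀y (xRy → ∃w (yR²w ∧ x = w)).
(F1): fails — vRu but no t with uR²t and v=t.
(F2): fails — mRo but no w with oR²w and m=w.
(F3): fails — uRw but no t with wR²t and u=t.
(F4): condition met.
Valid on: (F4).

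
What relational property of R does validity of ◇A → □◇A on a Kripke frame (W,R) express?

This schema is the 5 axiom.
It corresponds to the Euclidean property: ∀x ∀y ∀z (Rxy ∧ Rxz → Ryz).

the Euclidean property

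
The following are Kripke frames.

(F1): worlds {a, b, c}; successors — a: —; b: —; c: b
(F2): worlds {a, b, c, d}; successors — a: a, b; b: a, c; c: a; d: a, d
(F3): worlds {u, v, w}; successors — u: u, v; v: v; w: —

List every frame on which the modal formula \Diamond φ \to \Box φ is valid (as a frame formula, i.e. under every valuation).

The schema corresponds to partial functionality: \forall x \forall y \forall z (Rxy \wedge Rxz \to y = z).
(F1): condition met.
(F2): fails — a sees both a and b.
(F3): fails — u sees both u and v.

(F1)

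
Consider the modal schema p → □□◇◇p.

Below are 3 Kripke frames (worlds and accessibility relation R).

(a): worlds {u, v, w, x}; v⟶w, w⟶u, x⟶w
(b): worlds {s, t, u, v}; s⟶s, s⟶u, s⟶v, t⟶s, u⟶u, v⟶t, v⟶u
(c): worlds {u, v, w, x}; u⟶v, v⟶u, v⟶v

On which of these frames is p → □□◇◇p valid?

(c)

Frame correspondent (Sahlqvist): ∀x ∀z (xR²z → ∃w (x = w ∧ zR²w)) — i.e. a generalized confluence (Geach) condition.
(a): fails — vR²u but no t with v=t and uR²t.
(b): fails — sR²u but no w with s=w and uR²w.
(c): satisfies the condition.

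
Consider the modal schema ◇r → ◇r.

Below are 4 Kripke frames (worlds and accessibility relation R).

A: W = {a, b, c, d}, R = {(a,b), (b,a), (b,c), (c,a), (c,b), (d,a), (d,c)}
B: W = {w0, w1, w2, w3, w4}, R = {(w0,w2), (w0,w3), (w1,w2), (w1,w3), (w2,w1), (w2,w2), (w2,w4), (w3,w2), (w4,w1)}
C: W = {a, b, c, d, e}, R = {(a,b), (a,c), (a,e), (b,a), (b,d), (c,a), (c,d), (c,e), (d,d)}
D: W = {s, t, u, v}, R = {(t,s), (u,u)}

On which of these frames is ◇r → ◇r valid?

This is the axiom for a generalized confluence (Geach) condition; its first-order frame correspondent is ∀x ∀y (xRy → ∃w (y = w ∧ xRw)).
A: holds.
B: holds.
C: holds.
D: holds.

A, B, C, D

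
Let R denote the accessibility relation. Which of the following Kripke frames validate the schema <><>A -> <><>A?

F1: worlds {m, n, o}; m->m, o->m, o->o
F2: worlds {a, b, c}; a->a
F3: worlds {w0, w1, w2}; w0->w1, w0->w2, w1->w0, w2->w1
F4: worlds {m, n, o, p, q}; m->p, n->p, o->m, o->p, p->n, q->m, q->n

This is the axiom for a generalized confluence (Geach) condition; its first-order frame correspondent is forall x forall y (x R^2 y -> exists w (y = w & x R^2 w)).
F1: satisfies the condition.
F2: satisfies the condition.
F3: satisfies the condition.
F4: satisfies the condition.

F1, F2, F3, F4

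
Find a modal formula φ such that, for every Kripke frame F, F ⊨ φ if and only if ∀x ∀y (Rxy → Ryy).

□(□p → p)

This is shift-reflexivity; the standard corresponding axiom is T□: □(□p → p).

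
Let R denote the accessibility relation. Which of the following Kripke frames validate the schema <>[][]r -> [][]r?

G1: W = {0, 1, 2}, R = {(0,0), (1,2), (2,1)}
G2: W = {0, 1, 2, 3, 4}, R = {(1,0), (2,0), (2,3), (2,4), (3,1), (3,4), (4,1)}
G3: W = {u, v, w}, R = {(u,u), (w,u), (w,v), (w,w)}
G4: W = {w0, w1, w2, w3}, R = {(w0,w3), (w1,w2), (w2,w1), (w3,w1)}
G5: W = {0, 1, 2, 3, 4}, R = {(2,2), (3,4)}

G5

This is the axiom for a generalized confluence (Geach) condition; its first-order frame correspondent is forall x forall y forall z ((xRy & x R^2 z) -> exists w (y R^2 w & z = w)).
G1: fails — 1R2, 1R²1 but no w with 2R²w and 1=w.
G2: fails — 2R0, 2R²1 but no w with 0R²w and 1=w.
G3: fails — wRu, wR²v but no t with uR²t and v=t.
G4: fails — w0Rw3, w0R²w1 but no w with w3R²w and w1=w.
G5: condition met.
Valid on: G5.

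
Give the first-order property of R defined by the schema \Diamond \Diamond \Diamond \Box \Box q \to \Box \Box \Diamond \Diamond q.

This is a Sahlqvist (Geach-type) schema ◇^3□^2q → □^2◇^2q.
Minimal-valuation argument: fix x; take any y with xR^3y and any z with xR^2z. Set V(q) to the set of worlds R-reachable from y in exactly 2 steps. Then □^2q holds at y, so the antecedent holds at x; validity forces ◇^2q at z, giving a w with zR^2w and yR^2w.
First-order correspondent: \forall x \forall y \forall z ((x R^3 y \wedge x R^2 z) \to \exists w (y R^2 w \wedge z R^2 w)).

\forall x \forall y \forall z ((x R^3 y \wedge x R^2 z) \to \exists w (y R^2 w \wedge z R^2 w))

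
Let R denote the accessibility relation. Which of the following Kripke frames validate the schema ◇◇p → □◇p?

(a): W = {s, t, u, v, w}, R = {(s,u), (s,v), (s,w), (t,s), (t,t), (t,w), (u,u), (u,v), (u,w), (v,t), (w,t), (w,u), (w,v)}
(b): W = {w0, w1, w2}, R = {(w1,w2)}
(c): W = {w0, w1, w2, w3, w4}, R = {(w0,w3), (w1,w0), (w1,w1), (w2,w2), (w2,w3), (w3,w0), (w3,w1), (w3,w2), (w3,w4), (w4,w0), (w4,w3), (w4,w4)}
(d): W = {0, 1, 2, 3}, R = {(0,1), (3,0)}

(b), (d)

The schema corresponds to a generalized confluence (Geach) condition: ∀x ∀y ∀z ((xR²y ∧ xRz) → ∃w (y = w ∧ zRw)).
(a): fails — sR²t, sRu but no w* with t=w* and uRw*.
(b): condition met.
(c): fails — w1R²w0, w1Rw0 but no w with w0=w and w0Rw.
(d): condition met.
Valid on: (b), (d).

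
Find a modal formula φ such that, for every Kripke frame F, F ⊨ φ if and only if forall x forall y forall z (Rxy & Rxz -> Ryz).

The condition is the Euclidean property. The 5 schema ◇r → □◇r defines it.
Suppose ◇r→□◇r is valid. Take Rxy, Rxz and set V(r)={y}. Then ◇r at x, so □◇r at x, so ◇r at z, so some w with Rzw has r; w=y, i.e. Rzy. By symmetry of the argument, Ryz.

◇r → □◇r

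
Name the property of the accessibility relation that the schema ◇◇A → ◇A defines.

transitivity: ∀x ∀y ∀z (Rxy ∧ Ryz → Rxz)

Equivalently (dual form): □A → □□A.
Suppose □A→□□A is valid. Take Rxy, Ryz and set V(A)={w : Rxw}. Then □A at x, so □□A at x, so □A at y, so A at z, i.e. Rxz.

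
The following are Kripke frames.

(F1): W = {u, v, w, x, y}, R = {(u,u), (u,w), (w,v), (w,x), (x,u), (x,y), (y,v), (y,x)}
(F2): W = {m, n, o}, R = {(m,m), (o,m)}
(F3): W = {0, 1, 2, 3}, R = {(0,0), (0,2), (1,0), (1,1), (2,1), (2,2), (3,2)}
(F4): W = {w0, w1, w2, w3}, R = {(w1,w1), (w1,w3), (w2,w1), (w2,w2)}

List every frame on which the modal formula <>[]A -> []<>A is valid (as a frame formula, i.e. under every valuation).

(F2), (F3)

The schema corresponds to convergence: forall x forall y forall z (Rxy & Rxz -> exists w (Ryw & Rzw)).
(F1): fails — Ruw and Ruu but w and u have no common successor.
(F2): ✓.
(F3): ✓.
(F4): fails — Rw1w1 and Rw1w3 but w1 and w3 have no common successor.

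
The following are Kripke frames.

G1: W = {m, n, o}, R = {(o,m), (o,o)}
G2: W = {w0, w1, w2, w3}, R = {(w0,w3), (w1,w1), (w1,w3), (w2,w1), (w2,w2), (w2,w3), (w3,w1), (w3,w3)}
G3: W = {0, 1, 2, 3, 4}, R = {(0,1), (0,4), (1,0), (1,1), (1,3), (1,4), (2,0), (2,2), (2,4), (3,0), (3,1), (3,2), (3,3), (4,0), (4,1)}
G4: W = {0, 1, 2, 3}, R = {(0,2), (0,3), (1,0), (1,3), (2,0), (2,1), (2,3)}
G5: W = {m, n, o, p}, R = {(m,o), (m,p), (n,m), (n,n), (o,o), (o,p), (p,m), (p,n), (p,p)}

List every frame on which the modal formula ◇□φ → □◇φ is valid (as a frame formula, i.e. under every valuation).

Frame correspondent (Sahlqvist): ∀x ∀y ∀z (Rxy ∧ Rxz → ∃w (Ryw ∧ Rzw)) — i.e. convergence.
G1: fails — Roo and Rom but o and m have no common successor.
G2: ✓.
G3: ✓.
G4: fails — R02 and R03 but 2 and 3 have no common successor.
G5: fails — Rnn and Rnm but n and m have no common successor.

G2, G3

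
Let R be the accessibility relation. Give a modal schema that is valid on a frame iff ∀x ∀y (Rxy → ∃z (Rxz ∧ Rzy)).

A defining formula is □□ψ → □ψ (the C4 axiom).

□□ψ → □ψ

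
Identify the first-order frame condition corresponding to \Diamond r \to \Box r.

Suppose ◇r→□r is valid. Take Rxy, Rxz and set V(r)={y}. Then ◇r at x, so □r at x, so r at z, i.e. z=y.
Conversely, on a frame with partial functionality the schema holds at every world under every valuation.
Frame condition: \forall x \forall y \forall z (Rxy \wedge Rxz \to y = z).

partial functionality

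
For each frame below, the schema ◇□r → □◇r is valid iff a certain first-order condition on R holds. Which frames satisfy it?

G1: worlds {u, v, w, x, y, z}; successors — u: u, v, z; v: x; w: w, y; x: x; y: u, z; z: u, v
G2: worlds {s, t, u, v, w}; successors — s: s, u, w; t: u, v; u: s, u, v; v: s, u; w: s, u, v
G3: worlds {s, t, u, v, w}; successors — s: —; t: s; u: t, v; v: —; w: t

G2

Frame correspondent (Sahlqvist): ∀x ∀y ∀z (Rxy ∧ Rxz → ∃w (Ryw ∧ Rzw)) — i.e. convergence.
G1: fails — Ruv and Ruz but v and z have no common successor.
G2: satisfies the condition.
G3: fails — Rts and Rts but s and s have no common successor.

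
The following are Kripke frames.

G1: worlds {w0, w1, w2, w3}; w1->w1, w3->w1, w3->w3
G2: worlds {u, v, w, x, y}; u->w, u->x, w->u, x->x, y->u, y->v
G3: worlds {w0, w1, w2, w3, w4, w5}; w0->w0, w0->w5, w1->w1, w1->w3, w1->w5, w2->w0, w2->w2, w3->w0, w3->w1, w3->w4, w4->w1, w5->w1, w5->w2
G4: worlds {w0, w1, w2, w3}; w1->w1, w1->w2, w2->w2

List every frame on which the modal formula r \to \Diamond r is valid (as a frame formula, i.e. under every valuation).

The schema corresponds to reflexivity: \forall x Rxx.
G1: fails — world w0 does not see itself.
G2: fails — world u does not see itself.
G3: fails — world w3 does not see itself.
G4: fails — world w0 does not see itself.
Valid on no frame.

none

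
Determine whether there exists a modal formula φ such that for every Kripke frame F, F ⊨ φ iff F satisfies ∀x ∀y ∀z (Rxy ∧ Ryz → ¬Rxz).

No

Any modally definable frame class is closed under surjective bounded morphisms.
The 3-cycle (worlds a,b,c with a→b→c→a) is intransitive. Mapping every world to a single reflexive point • is a surjective bounded morphism; the reflexive point is not intransitive (R••∧R•• but R••).
So the class is not modally definable.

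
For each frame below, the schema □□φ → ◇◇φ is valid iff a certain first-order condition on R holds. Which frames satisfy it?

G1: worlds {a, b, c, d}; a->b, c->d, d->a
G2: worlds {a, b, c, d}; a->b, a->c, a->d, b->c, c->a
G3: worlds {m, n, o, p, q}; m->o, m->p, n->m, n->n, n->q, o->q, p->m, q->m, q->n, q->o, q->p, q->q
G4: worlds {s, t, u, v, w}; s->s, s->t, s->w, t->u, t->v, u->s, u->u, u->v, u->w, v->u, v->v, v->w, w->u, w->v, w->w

G3, G4

The schema corresponds to a generalized confluence (Geach) condition: ∀x ∃w (xR²w ∧ xR²w).
G1: fails — at a but no w with aR²w and aR²w.
G2: fails — at d but no w with dR²w and dR²w.
G3: ✓.
G4: ✓.
Valid on: G3, G4.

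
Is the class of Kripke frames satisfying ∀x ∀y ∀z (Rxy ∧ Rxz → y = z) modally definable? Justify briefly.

Yes — defined by ◇r → □r

This is a Sahlqvist condition; the CD axiom ◇r → □r defines it.
Suppose ◇r→□r is valid. Take Rxy, Rxz and set V(r)={y}. Then ◇r at x, so □r at x, so r at z, i.e. z=y.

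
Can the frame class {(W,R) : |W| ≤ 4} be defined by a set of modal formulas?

Not definable by any modal formula

If a class were modally definable it would be closed under disjoint unions (Goldblatt–Thomason).
Any modal formula valid on each of 5 disjoint one-world frames is valid on their disjoint union (validity is preserved under disjoint unions). Each one-world frame has |W|=1≤4, but the union has |W|=5.
So no modal formula (or set of formulas) defines exactly the |W|≤4 frames.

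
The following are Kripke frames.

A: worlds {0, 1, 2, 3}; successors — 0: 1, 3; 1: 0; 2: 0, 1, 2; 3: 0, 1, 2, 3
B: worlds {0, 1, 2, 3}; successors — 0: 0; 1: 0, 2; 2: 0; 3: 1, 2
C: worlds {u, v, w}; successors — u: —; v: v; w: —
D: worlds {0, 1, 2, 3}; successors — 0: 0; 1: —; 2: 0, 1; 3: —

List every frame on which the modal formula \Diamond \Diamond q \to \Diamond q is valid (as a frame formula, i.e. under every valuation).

Frame correspondent (Sahlqvist): \forall x \forall y \forall z (Rxy \wedge Ryz \to Rxz) — i.e. transitivity.
A: fails — R10 and R01 but not R11.
B: fails — R32 and R20 but not R30.
C: condition met.
D: condition met.

C, D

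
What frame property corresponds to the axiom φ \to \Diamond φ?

This is a form of the T axiom.
Its frame correspondent is reflexivity — \forall x Rxx.

reflexivity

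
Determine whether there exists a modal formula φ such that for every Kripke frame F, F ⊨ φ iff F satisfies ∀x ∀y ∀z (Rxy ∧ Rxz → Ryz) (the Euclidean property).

Yes: it is the Euclidean property, defined by the 5 schema ◇q → □◇q.

Yes — defined by ◇q → □◇q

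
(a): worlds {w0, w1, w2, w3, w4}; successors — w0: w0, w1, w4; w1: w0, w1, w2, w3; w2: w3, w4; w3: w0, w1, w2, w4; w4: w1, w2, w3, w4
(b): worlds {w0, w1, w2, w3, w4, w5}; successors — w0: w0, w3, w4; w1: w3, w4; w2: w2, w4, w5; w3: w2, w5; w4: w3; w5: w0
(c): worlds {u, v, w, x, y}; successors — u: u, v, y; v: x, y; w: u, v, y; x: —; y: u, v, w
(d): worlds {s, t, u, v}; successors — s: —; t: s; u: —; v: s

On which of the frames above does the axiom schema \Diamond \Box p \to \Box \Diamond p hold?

The schema corresponds to convergence: \forall x \forall y \forall z (Rxy \wedge Rxz \to \exists w (Ryw \wedge Rzw)).
(a): ✓.
(b): fails — Rw0w4 and Rw0w3 but w4 and w3 have no common successor.
(c): fails — Ruv and Ruy but v and y have no common successor.
(d): fails — Rts and Rts but s and s have no common successor.

(a)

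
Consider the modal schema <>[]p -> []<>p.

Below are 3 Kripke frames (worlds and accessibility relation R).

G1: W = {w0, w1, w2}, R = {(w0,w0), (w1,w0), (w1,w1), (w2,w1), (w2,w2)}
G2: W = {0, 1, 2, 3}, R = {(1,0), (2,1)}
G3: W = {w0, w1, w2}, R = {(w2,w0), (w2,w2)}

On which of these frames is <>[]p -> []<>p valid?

This is the axiom for convergence; its first-order frame correspondent is forall x forall y forall z (Rxy & Rxz -> exists w (Ryw & Rzw)).
G1: condition met.
G2: fails — R10 and R10 but 0 and 0 have no common successor.
G3: fails — Rw2w0 and Rw2w0 but w0 and w0 have no common successor.

G1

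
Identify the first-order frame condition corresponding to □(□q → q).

Suppose □(□q→q) is valid. Take Rxy and set V(q)={w : Ryw}. Then at y, □q holds; since □(□q→q) at x, □q→q at y, so q at y, i.e. Ryy.
The converse is a direct semantic check.
So the correspondent is shift-reflexivity.

Shift-reflexivity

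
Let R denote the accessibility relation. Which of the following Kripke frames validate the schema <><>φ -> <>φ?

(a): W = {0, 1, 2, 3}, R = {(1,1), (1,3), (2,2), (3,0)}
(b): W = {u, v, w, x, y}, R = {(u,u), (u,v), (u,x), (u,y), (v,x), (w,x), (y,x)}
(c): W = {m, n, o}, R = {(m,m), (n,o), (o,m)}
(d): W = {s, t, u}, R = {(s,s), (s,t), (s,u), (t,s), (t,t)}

(b)

The schema corresponds to transitivity: forall x forall y forall z (Rxy & Ryz -> Rxz).
(a): fails — R13 and R30 but not R10.
(b): ✓.
(c): fails — Rno and Rom but not Rnm.
(d): fails — Rts and Rsu but not Rtu.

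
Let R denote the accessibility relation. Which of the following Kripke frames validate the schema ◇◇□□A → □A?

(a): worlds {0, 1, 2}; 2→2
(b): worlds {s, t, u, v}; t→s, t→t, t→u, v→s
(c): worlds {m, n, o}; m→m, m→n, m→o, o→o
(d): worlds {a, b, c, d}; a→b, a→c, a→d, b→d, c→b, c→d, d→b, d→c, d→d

(a), (d)

The schema corresponds to a generalized confluence (Geach) condition: ∀x ∀y ∀z ((xR²y ∧ xRz) → ∃w (yR²w ∧ z = w)).
(a): ✓.
(b): fails — tR²s, tRs but no w with sR²w and s=w.
(c): fails — mR²n, mRm but no w with nR²w and m=w.
(d): ✓.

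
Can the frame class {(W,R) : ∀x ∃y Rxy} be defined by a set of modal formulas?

Yes, by □q → ◇q

This is a Sahlqvist condition; the D axiom □q → ◇q defines it.
Suppose □q→◇q is valid. At any x set V(q)=W. Then □q at x, so ◇q at x, so x has a successor.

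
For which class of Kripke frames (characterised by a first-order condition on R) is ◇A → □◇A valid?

This schema is the 5 axiom.
Its frame correspondent is the Euclidean property — ∀x ∀y ∀z (Rxy ∧ Rxz → Ryz).

the Euclidean property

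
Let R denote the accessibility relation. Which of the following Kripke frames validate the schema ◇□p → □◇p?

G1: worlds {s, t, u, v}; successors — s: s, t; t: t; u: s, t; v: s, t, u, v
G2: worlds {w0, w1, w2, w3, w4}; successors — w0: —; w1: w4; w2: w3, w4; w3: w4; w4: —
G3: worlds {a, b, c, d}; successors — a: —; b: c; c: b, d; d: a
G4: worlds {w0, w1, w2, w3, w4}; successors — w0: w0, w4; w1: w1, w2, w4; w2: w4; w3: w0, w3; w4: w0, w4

G1, G4

This is the axiom for convergence; its first-order frame correspondent is ∀x ∀y ∀z (Rxy ∧ Rxz → ∃w (Ryw ∧ Rzw)).
G1: condition met.
G2: fails — Rw1w4 and Rw1w4 but w4 and w4 have no common successor.
G3: fails — Rcb and Rcd but b and d have no common successor.
G4: condition met.
Valid on: G1, G4.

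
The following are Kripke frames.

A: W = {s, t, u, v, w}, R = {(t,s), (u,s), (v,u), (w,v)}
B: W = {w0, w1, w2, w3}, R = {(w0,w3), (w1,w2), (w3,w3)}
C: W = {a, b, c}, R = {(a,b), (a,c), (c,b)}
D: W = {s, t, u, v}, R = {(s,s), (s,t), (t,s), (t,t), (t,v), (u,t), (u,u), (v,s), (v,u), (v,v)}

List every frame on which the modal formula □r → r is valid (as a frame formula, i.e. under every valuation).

D

This is the axiom for reflexivity; its first-order frame correspondent is ∀x Rxx.
A: fails — world s does not see itself.
B: fails — world w0 does not see itself.
C: fails — world a does not see itself.
D: condition met.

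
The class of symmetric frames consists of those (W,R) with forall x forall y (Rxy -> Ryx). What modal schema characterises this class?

A defining formula is ψ → □◇ψ (the B axiom).
Suppose ψ→□◇ψ is valid. Take Rxy and set V(ψ)={x}. Then ψ at x, so □◇ψ at x, so ◇ψ at y, so some z with Ryz has ψ; z=x, i.e. Ryx.

ψ → □◇ψ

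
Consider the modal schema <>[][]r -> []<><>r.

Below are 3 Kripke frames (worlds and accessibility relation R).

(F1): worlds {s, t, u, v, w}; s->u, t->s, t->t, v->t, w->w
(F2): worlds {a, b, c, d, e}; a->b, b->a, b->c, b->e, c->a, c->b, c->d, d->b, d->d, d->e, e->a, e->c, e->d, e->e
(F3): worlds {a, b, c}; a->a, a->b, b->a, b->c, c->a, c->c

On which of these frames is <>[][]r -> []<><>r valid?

This is the axiom for a generalized confluence (Geach) condition; its first-order frame correspondent is forall x forall y forall z ((xRy & xRz) -> exists w (y R^2 w & z R^2 w)).
(F1): fails — sRu, sRu but no w* with uR²w* and uR²w*.
(F2): ✓.
(F3): ✓.
Valid on: (F2), (F3).

(F2), (F3)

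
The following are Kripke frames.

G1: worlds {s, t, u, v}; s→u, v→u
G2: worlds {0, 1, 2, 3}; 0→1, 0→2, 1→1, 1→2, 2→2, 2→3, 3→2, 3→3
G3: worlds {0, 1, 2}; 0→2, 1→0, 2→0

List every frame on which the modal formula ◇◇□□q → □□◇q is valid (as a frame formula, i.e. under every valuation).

Frame correspondent (Sahlqvist): ∀x ∀y ∀z ((xR²y ∧ xR²z) → ∃w (yR²w ∧ zRw)) — i.e. a generalized confluence (Geach) condition.
G1: ✓.
G2: ✓.
G3: fails — 0R²0, 0R²0 but no w with 0R²w and 0Rw.

G1, G2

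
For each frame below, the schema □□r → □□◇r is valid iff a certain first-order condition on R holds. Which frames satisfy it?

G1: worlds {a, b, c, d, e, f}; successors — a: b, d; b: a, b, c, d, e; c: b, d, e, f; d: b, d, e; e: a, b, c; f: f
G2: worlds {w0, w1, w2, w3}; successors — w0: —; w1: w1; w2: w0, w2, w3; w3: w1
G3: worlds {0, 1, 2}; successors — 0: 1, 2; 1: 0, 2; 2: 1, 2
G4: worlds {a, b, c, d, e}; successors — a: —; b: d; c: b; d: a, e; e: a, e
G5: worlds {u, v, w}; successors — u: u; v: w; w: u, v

G1, G3

Frame correspondent (Sahlqvist): ∀x ∀z (xR²z → ∃w (xR²w ∧ zRw)) — i.e. a generalized confluence (Geach) condition.
G1: condition met.
G2: fails — w2R²w0 but no w with w2R²w and w0Rw.
G3: condition met.
G4: fails — bR²a but no w with bR²w and aRw.
G5: fails — vR²v but no t with vR²t and vRt.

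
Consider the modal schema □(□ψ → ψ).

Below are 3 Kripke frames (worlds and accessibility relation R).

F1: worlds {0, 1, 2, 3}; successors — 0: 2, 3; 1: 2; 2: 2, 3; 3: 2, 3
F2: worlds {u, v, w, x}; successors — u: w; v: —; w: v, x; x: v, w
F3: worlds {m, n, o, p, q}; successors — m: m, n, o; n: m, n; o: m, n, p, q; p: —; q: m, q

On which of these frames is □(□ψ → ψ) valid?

This is the axiom for shift-reflexivity; its first-order frame correspondent is ∀x ∀y (Rxy → Ryy).
F1: condition met.
F2: fails — Rxw but not Rww.
F3: fails — Rop but not Rpp.
Valid on: F1.

F1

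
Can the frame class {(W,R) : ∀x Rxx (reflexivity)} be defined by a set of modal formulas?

Yes, by □q → q

Yes: it is reflexivity, defined by the T schema □q → q.
Suppose □q→q is valid. At any x set V(q)={w : Rxw}. Then □q holds at x, so q holds at x, i.e. Rxx.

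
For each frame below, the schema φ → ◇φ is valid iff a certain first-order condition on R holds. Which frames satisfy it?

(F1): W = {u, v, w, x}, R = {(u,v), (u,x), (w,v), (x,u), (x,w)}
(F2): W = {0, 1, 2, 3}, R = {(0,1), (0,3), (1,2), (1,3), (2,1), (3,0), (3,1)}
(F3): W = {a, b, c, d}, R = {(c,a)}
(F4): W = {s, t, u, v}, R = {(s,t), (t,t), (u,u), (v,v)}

none

The schema corresponds to reflexivity: ∀x Rxx.
(F1): fails — world u does not see itself.
(F2): fails — world 0 does not see itself.
(F3): fails — world a does not see itself.
(F4): fails — world s does not see itself.
Valid on no frame.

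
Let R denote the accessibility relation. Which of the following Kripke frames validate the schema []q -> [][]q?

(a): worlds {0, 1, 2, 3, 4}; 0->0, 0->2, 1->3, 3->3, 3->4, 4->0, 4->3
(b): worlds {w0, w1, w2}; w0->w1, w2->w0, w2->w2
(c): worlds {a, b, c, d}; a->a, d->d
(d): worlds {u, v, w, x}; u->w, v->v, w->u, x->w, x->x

(c)

The schema corresponds to transitivity: forall x forall y forall z (Rxy & Ryz -> Rxz).
(a): fails — R34 and R40 but not R30.
(b): fails — Rw2w0 and Rw0w1 but not Rw2w1.
(c): satisfies the condition.
(d): fails — Rxw and Rwu but not Rxu.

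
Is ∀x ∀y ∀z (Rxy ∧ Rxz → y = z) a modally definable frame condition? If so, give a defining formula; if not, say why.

Yes: it is partial functionality, defined by the CD schema ◇q → □q.
Suppose ◇q→□q is valid. Take Rxy, Rxz and set V(q)={y}. Then ◇q at x, so □q at x, so q at z, i.e. z=y.

Definable; ◇q → □q defines it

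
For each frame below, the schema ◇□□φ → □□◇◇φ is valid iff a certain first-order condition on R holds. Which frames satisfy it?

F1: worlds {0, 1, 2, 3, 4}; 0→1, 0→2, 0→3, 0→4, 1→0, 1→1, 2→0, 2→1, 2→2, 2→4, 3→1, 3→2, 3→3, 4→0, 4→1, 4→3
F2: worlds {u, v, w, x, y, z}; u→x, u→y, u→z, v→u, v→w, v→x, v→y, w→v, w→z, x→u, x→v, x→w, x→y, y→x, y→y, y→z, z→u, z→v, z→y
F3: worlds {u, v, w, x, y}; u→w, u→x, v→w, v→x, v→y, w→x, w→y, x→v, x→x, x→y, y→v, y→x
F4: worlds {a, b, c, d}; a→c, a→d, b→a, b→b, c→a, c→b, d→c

Frame correspondent (Sahlqvist): ∀x ∀y ∀z ((xRy ∧ xR²z) → ∃w (yR²w ∧ zR²w)) — i.e. a generalized confluence (Geach) condition.
F1: ✓.
F2: ✓.
F3: ✓.
F4: ✓.

F1, F2, F3, F4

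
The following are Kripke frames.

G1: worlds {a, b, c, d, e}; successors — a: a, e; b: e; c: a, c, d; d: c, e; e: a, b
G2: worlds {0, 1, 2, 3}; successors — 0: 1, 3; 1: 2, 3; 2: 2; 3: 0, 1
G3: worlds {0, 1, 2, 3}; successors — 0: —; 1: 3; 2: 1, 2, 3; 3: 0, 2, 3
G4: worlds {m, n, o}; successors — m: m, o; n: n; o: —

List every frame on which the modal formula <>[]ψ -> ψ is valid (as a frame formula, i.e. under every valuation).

Frame correspondent (Sahlqvist): forall x forall y (Rxy -> Ryx) — i.e. symmetry.
G1: fails — Rde but not Red.
G2: fails — R12 but not R21.
G3: fails — R21 but not R12.
G4: fails — Rmo but not Rom.
Valid on no frame.

none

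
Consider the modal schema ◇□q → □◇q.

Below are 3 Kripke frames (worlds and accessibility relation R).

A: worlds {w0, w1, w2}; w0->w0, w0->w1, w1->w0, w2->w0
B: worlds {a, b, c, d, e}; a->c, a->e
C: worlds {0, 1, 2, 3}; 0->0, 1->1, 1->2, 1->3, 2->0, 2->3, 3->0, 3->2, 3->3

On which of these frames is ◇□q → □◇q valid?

This is the axiom for convergence; its first-order frame correspondent is ∀x ∀y ∀z (Rxy ∧ Rxz → ∃w (Ryw ∧ Rzw)).
A: holds.
B: fails — Rac and Rac but c and c have no common successor.
C: holds.
Valid on: A, C.

A, C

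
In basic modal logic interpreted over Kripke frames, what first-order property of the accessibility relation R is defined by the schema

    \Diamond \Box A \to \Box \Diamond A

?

convergence

Suppose ◇□A→□◇A is valid. Take Rxy, Rxz and set V(A)={w : Ryw}. Then □A at y so ◇□A at x, so □◇A at x, so ◇A at z, giving w with Rzw and Ryw.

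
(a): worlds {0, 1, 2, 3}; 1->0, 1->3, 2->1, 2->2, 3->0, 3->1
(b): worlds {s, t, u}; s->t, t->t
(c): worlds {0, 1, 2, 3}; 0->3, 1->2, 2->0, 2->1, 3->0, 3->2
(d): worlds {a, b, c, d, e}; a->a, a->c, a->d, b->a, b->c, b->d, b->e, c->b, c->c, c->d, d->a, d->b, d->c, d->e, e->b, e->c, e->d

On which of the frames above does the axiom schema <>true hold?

(c), (d)

Frame correspondent (Sahlqvist): forall x exists y Rxy — i.e. seriality.
(a): fails — world 0 has no successor.
(b): fails — world u has no successor.
(c): holds.
(d): holds.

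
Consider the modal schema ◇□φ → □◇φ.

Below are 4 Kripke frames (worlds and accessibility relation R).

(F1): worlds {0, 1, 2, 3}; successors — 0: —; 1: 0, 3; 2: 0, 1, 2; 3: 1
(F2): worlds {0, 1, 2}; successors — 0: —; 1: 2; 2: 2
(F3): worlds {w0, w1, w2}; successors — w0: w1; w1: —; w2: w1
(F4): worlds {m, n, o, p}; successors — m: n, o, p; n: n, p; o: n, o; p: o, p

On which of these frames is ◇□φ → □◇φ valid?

(F2), (F4)

The schema corresponds to convergence: ∀x ∀y ∀z (Rxy ∧ Rxz → ∃w (Ryw ∧ Rzw)).
(F1): fails — R10 and R10 but 0 and 0 have no common successor.
(F2): holds.
(F3): fails — Rw0w1 and Rw0w1 but w1 and w1 have no common successor.
(F4): holds.
Valid on: (F2), (F4).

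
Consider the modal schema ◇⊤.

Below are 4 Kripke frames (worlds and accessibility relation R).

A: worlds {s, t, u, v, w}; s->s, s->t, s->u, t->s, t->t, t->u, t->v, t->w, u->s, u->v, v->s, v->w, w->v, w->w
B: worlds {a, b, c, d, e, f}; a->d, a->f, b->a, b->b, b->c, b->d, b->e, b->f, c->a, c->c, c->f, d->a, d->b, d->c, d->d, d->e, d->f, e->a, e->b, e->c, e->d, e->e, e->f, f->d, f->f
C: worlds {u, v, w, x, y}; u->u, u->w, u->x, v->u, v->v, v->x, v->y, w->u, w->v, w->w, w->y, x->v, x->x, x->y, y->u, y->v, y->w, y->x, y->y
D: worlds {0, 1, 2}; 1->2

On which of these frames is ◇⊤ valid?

This is the axiom for seriality; its first-order frame correspondent is ∀x ∃y Rxy.
A: condition met.
B: condition met.
C: condition met.
D: fails — world 0 has no successor.

A, B, C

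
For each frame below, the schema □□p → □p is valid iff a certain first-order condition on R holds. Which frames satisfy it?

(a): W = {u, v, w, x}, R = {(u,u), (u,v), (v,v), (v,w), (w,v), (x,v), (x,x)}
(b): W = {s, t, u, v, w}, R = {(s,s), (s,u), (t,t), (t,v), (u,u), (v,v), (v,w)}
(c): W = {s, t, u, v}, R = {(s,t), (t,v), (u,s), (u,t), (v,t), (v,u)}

Frame correspondent (Sahlqvist): ∀x ∀y (Rxy → ∃z (Rxz ∧ Rzy)) — i.e. density.
(a): holds.
(b): holds.
(c): fails — Rtv but no z with Rtz and Rzv.

(a), (b)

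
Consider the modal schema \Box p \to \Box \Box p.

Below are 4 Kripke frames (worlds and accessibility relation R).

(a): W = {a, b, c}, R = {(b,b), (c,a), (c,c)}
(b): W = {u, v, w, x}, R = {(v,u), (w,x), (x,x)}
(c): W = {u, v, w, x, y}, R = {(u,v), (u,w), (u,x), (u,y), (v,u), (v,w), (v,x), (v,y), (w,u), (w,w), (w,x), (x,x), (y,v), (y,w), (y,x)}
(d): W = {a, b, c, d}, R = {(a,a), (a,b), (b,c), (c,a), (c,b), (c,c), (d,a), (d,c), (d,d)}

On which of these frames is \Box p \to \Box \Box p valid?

This is the axiom for transitivity; its first-order frame correspondent is \forall x \forall y \forall z (Rxy \wedge Ryz \to Rxz).
(a): satisfies the condition.
(b): satisfies the condition.
(c): fails — Ruv and Rvu but not Ruu.
(d): fails — Rbc and Rcb but not Rbb.

(a), (b)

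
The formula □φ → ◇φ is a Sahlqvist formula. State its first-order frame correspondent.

This schema is the D axiom.
Its frame correspondent is seriality — ∀x ∃y Rxy.

seriality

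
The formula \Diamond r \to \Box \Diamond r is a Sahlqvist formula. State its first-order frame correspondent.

Suppose ◇r→□◇r is valid. Take Rxy, Rxz and set V(r)={y}. Then ◇r at x, so □◇r at x, so ◇r at z, so some w with Rzw has r; w=y, i.e. Rzy. By symmetry of the argument, Ryz.

the Euclidean property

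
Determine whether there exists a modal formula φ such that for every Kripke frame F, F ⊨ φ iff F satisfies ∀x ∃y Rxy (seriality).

Yes — defined by □r → ◇r

The condition is seriality. A defining modal formula is □r → ◇r.
Suppose □r→◇r is valid. At any x set V(r)=W. Then □r at x, so ◇r at x, so x has a successor.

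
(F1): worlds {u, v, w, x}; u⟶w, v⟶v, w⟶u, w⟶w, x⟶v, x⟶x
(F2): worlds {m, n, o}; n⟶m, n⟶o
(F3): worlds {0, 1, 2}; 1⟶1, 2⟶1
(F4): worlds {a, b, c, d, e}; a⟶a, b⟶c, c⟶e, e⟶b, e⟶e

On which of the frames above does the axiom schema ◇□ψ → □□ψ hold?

Frame correspondent (Sahlqvist): ∀x ∀y ∀z ((xRy ∧ xR²z) → ∃w (yRw ∧ z = w)) — i.e. a generalized confluence (Geach) condition.
(F1): fails — wRu, wR²u but no t with uRt and u=t.
(F2): condition met.
(F3): condition met.
(F4): fails — eRb, eR²b but no w with bRw and b=w.

(F2), (F3)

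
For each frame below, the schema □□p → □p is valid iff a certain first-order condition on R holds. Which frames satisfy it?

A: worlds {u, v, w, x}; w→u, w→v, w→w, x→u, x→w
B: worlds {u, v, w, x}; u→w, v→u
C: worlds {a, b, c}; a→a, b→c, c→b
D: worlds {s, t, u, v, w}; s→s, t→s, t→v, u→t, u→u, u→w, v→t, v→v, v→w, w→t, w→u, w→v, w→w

A, D

The schema corresponds to density: ∀x ∀y (Rxy → ∃z (Rxz ∧ Rzy)).
A: holds.
B: fails — Rvu but no z with Rvz and Rzu.
C: fails — Rbc but no z with Rbz and Rzc.
D: holds.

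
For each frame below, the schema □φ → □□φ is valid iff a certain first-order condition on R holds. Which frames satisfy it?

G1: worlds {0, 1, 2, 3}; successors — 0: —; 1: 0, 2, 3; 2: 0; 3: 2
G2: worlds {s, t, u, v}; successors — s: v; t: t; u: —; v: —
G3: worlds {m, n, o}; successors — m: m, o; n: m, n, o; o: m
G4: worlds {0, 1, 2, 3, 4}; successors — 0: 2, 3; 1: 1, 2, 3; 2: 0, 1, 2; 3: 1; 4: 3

Frame correspondent (Sahlqvist): ∀x ∀y ∀z (Rxy ∧ Ryz → Rxz) — i.e. transitivity.
G1: fails — R32 and R20 but not R30.
G2: satisfies the condition.
G3: fails — Rom and Rmo but not Roo.
G4: fails — R02 and R20 but not R00.
Valid on: G2.

G2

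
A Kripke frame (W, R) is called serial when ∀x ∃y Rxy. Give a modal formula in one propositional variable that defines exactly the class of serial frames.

A defining formula is □s → ◇s (the D axiom).

□s → ◇s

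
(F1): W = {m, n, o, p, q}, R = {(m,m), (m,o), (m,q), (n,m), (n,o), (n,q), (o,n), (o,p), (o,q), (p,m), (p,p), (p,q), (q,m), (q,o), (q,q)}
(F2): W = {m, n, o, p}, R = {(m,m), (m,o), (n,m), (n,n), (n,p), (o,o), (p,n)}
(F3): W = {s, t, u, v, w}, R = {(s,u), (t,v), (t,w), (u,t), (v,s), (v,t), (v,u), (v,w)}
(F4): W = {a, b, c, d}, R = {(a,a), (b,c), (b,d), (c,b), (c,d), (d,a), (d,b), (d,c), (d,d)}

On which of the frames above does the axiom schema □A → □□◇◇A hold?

This is the axiom for a generalized confluence (Geach) condition; its first-order frame correspondent is ∀x ∀z (xR²z → ∃w (xRw ∧ zR²w)).
(F1): condition met.
(F2): fails — nR²o but no w with nRw and oR²w.
(F3): fails — tR²s but no w* with tRw* and sR²w*.
(F4): fails — bR²a but no w with bRw and aR²w.

(F1)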